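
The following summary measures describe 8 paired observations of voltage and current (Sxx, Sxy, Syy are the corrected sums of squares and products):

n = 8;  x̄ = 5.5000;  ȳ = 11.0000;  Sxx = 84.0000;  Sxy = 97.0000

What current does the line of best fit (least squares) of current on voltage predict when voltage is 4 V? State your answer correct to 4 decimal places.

b = Sxy/Sxx = 97/84 = 1.154762
a = ȳ − b·x̄ = 11 − 1.154762·5.5 = 4.648810
ŷ(4) = a + b·4 = 4.648810 + 1.154762·4 = 9.267857

9.2679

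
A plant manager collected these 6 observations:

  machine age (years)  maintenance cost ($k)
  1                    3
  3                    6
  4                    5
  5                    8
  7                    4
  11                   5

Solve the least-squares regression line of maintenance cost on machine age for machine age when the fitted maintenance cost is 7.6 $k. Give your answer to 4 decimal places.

n = 6, Σx = 31, Σy = 31, Σxy = 164, Σx² = 221
Sxx = Σx² − (Σx)²/n = 221 − 160.166667 = 60.833333
Sxy = Σxy − (Σx)(Σy)/n = 164 − 160.166667 = 3.833333
b = Sxy/Sxx = 3.833333/60.833333 = 0.063014
a = ȳ − b·x̄ = 5.166667 − 0.063014·5.166667 = 4.841096
Set a + b·x = 7.6: x = (7.6 − 4.841096) / 0.063014 = 43.782609

43.7826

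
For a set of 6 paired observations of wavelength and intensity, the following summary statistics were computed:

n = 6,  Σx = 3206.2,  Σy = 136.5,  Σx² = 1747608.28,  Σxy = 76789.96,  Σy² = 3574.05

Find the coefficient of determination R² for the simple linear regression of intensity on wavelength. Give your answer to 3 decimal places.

0.921

Sxx = Σx² − (Σx)²/n = 1747608.28 − 1713286.406667 = 34321.873333
Sxy = Σxy − (Σx)(Σy)/n = 76789.96 − 72941.05 = 3848.91
Syy = Σy² − (Σy)²/n = 3574.05 − 3105.375 = 468.675
R² = Sxy²/(Sxx·Syy) = (3848.91)²/(34321.873333·468.675) = 0.920943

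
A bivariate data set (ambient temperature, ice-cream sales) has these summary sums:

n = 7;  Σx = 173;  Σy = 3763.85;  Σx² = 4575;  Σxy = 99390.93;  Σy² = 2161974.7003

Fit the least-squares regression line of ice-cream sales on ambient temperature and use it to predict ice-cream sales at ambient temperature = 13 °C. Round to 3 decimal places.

Sxx = Σx² − (Σx)²/n = 4575 − 4275.571429 = 299.428571
Sxy = Σxy − (Σx)(Σy)/n = 99390.93 − 93020.864286 = 6370.065714
b = Sxy/Sxx = 6370.065714/299.428571 = 21.274074
a = ȳ − b·x̄ = 537.692857 − 21.274074·24.714286 = 11.919303
ŷ(13) = a + b·13 = 11.919303 + 21.274074·13 = 288.482271

288.482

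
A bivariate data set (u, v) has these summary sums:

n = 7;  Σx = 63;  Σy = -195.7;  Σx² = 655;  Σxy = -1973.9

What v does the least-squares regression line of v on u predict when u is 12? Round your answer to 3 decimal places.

Sxx = Σx² − (Σx)²/n = 655 − 567 = 88
Sxy = Σxy − (Σx)(Σy)/n = -1973.9 − (-1761.3) = -212.6
b = Sxy/Sxx = -212.6/88 = -2.415909
a = ȳ − b·x̄ = -27.957143 − (-2.415909)·9 = -6.213961
ŷ(12) = a + b·12 = -6.213961 + (-2.415909)·12 = -35.204870

-35.205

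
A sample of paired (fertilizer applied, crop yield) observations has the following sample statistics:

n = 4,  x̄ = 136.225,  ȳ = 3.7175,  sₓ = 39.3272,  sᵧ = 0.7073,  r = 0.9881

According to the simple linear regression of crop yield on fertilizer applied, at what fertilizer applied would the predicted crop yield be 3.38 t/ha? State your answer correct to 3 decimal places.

117.233

b = r · sᵧ/sₓ = 0.9881 · 0.7073/39.3272 = 0.017771
a = ȳ − b·x̄ = 3.7175 − 0.017771·136.225 = 1.296647
Set a + b·x = 3.38: x = (3.38 − 1.296647) / 0.017771 = 117.233370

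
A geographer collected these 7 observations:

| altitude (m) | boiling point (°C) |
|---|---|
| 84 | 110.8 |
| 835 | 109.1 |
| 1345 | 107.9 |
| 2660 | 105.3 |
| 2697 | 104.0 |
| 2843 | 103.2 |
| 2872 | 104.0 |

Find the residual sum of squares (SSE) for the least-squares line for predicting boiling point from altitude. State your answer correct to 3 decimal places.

n = 7, Σx = 13336, Σy = 744.3, Σxy = 1398202.8, Σx² = 33193748, Σy² = 79192.19
Sxx = Σx² − (Σx)²/n = 33193748 − 25406985.142857 = 7786762.857143
Sxy = Σxy − (Σx)(Σy)/n = 1398202.8 − 1417997.828571 = -19795.028571
Syy = Σy² − (Σy)²/n = 79192.19 − 79140.355714 = 51.834286
b = Sxy/Sxx = -19795.028571/7786762.857143 = -0.002542
SSE = Syy − b·Sxy = 51.834286 − (-0.002542)·(-19795.028571) = 1.512584

1.513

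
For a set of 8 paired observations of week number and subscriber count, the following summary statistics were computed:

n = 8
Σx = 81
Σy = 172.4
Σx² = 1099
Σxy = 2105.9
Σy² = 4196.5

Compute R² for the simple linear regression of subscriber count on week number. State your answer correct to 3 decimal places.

Sxx = Σx² − (Σx)²/n = 1099 − 820.125 = 278.875
Sxy = Σxy − (Σx)(Σy)/n = 2105.9 − 1745.55 = 360.35
Syy = Σy² − (Σy)²/n = 4196.5 − 3715.22 = 481.28
R² = Sxy²/(Sxx·Syy) = (360.35)²/(278.875·481.28) = 0.967479

0.967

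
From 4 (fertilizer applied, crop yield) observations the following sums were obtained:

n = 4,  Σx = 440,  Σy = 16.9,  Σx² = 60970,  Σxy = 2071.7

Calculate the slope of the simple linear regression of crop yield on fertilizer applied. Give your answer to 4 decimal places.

0.0169

Sxx = Σx² − (Σx)²/n = 60970 − 48400 = 12570
Sxy = Σxy − (Σx)(Σy)/n = 2071.7 − 1859 = 212.7
b = Sxy/Sxx = 212.7/12570 = 0.016921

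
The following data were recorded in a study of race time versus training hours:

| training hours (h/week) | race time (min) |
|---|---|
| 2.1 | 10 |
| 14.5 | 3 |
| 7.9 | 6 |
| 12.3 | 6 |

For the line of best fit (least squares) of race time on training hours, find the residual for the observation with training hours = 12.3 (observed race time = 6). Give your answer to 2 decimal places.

n = 4, Σx = 36.8, Σy = 25, Σxy = 185.7, Σx² = 428.36
Sxx = Σx² − (Σx)²/n = 428.36 − 338.56 = 89.8
Sxy = Σxy − (Σx)(Σy)/n = 185.7 − 230 = -44.3
b = Sxy/Sxx = -44.3/89.8 = -0.493318
a = ȳ − b·x̄ = 6.25 − (-0.493318)·9.2 = 10.788530
ŷ(12.3) = 10.788530 + (-0.493318)·12.3 = 4.720713
residual = y − ŷ = 6 − 4.720713 = 1.279287

1.28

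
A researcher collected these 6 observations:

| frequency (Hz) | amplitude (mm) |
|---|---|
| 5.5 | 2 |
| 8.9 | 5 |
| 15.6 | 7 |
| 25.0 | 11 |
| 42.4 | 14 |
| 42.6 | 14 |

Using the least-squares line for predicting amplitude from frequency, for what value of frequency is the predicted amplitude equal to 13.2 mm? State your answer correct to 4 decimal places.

n = 6, Σx = 140, Σy = 53, Σxy = 1629.7, Σx² = 4590.34
Sxx = Σx² − (Σx)²/n = 4590.34 − 3266.666667 = 1323.673333
Sxy = Σxy − (Σx)(Σy)/n = 1629.7 − 1236.666667 = 393.033333
b = Sxy/Sxx = 393.033333/1323.673333 = 0.296926
a = ȳ − b·x̄ = 8.833333 − 0.296926·23.333333 = 1.905055
Set a + b·x = 13.2: x = (13.2 − 1.905055) / 0.296926 = 38.039567

38.0396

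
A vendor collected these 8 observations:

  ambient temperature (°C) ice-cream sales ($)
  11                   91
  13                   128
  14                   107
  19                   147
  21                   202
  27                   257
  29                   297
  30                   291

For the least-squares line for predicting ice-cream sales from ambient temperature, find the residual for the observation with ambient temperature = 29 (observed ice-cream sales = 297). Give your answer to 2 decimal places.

14.27

n = 8, Σx = 164, Σy = 1520, Σxy = 35480, Σx² = 3758
Sxx = Σx² − (Σx)²/n = 3758 − 3362 = 396
Sxy = Σxy − (Σx)(Σy)/n = 35480 − 31160 = 4320
b = Sxy/Sxx = 4320/396 = 10.909091
a = ȳ − b·x̄ = 190 − 10.909091·20.5 = -33.636364
ŷ(29) = -33.636364 + 10.909091·29 = 282.727273
residual = y − ŷ = 297 − 282.727273 = 14.272727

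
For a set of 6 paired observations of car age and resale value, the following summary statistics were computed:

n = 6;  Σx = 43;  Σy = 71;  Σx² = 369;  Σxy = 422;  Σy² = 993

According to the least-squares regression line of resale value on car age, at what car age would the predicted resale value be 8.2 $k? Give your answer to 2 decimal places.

Sxx = Σx² − (Σx)²/n = 369 − 308.166667 = 60.833333
Sxy = Σxy − (Σx)(Σy)/n = 422 − 508.833333 = -86.833333
b = Sxy/Sxx = -86.833333/60.833333 = -1.427397
a = ȳ − b·x̄ = 11.833333 − (-1.427397)·7.166667 = 22.063014
Set a + b·x = 8.2: x = (8.2 − 22.063014) / (-1.427397) = 9.712092

9.71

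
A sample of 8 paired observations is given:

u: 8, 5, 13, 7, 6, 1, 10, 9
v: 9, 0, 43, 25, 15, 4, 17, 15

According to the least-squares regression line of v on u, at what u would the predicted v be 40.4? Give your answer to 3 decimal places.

15.777

n = 8, Σx = 59, Σy = 128, Σxy = 1205, Σx² = 525
Sxx = Σx² − (Σx)²/n = 525 − 435.125 = 89.875
Sxy = Σxy − (Σx)(Σy)/n = 1205 − 944 = 261
b = Sxy/Sxx = 261/89.875 = 2.904033
a = ȳ − b·x̄ = 16 − 2.904033·7.375 = -5.417246
Set a + b·x = 40.4: x = (40.4 − (-5.417246)) / 2.904033 = 15.777107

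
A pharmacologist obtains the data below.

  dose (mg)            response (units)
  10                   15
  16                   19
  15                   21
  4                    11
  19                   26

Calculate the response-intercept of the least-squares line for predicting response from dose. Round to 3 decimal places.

n = 5, Σx = 64, Σy = 92, Σxy = 1307, Σx² = 958
Sxx = Σx² − (Σx)²/n = 958 − 819.2 = 138.8
Sxy = Σxy − (Σx)(Σy)/n = 1307 − 1177.6 = 129.4
b = Sxy/Sxx = 129.4/138.8 = 0.932277
a = ȳ − b·x̄ = 18.4 − 0.932277·12.8 = 6.466859

6.467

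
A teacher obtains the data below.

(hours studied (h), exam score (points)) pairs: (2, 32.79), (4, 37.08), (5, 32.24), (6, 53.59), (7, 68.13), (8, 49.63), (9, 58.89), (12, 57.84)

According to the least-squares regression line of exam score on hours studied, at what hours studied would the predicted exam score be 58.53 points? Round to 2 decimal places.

9.78

n = 8, Σx = 53, Σy = 390.19, Σxy = 2794.68, Σx² = 419
Sxx = Σx² − (Σx)²/n = 419 − 351.125 = 67.875
Sxy = Σxy − (Σx)(Σy)/n = 2794.68 − 2585.00875 = 209.67125
b = Sxy/Sxx = 209.67125/67.875 = 3.089079
a = ȳ − b·x̄ = 48.77375 − 3.089079·6.625 = 28.308600
Set a + b·x = 58.53: x = (58.53 − 28.308600) / 3.089079 = 9.783304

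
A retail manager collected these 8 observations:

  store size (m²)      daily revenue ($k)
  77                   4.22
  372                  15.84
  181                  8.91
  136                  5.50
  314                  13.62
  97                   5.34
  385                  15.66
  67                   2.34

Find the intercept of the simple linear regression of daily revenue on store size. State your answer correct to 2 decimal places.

n = 8, Σx = 1629, Σy = 71.43, Σxy = 19558.67, Σx² = 456289
Sxx = Σx² − (Σx)²/n = 456289 − 331705.125 = 124583.875
Sxy = Σxy − (Σx)(Σy)/n = 19558.67 − 14544.93375 = 5013.73625
b = Sxy/Sxx = 5013.73625/124583.875 = 0.040244
a = ȳ − b·x̄ = 8.92875 − 0.040244·203.625 = 0.734094

0.73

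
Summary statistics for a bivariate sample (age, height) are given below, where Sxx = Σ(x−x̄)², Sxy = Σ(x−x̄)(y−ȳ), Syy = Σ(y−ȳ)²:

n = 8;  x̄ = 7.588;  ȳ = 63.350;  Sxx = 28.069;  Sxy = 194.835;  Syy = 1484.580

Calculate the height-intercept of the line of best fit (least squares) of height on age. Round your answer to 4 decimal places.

10.6795

b = Sxy/Sxx = 194.835/28.069 = 6.941288
a = ȳ − b·x̄ = 63.35 − 6.941288·7.588 = 10.679510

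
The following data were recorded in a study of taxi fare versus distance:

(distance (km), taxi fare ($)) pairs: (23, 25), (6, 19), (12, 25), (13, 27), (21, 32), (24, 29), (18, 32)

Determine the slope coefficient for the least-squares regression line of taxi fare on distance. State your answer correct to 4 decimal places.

n = 7, Σx = 117, Σy = 189, Σxy = 3284, Σx² = 2219
Sxx = Σx² − (Σx)²/n = 2219 − 1955.571429 = 263.428571
Sxy = Σxy − (Σx)(Σy)/n = 3284 − 3159 = 125
b = Sxy/Sxx = 125/263.428571 = 0.474512

0.4745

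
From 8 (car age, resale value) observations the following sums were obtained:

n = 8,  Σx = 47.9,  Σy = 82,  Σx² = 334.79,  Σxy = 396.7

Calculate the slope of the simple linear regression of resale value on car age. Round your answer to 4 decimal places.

-1.9645

Sxx = Σx² − (Σx)²/n = 334.79 − 286.80125 = 47.98875
Sxy = Σxy − (Σx)(Σy)/n = 396.7 − 490.975 = -94.275
b = Sxy/Sxx = -94.275/47.98875 = -1.964523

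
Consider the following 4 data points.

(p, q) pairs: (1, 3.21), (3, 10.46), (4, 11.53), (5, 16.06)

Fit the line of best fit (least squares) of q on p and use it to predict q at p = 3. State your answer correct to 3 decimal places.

n = 4, Σx = 13, Σy = 41.26, Σxy = 161.01, Σx² = 51
Sxx = Σx² − (Σx)²/n = 51 − 42.25 = 8.75
Sxy = Σxy − (Σx)(Σy)/n = 161.01 − 134.095 = 26.915
b = Sxy/Sxx = 26.915/8.75 = 3.076
a = ȳ − b·x̄ = 10.315 − 3.076·3.25 = 0.318
ŷ(3) = a + b·3 = 0.318 + 3.076·3 = 9.546

9.546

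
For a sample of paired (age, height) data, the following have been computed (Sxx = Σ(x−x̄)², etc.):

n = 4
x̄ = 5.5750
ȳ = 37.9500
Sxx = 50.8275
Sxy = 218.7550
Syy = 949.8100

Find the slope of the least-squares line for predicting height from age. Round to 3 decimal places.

b = Sxy/Sxx = 218.755/50.8275 = 4.303871

4.304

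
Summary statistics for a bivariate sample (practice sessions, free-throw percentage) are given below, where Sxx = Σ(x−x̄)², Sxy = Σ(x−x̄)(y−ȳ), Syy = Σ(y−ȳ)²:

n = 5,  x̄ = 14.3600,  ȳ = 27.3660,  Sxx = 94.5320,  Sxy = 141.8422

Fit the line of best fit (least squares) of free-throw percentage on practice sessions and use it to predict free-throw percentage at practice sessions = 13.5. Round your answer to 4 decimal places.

b = Sxy/Sxx = 141.8422/94.532 = 1.500468
a = ȳ − b·x̄ = 27.366 − 1.500468·14.36 = 5.819286
ŷ(13.5) = a + b·13.5 = 5.819286 + 1.500468·13.5 = 26.075598

26.0756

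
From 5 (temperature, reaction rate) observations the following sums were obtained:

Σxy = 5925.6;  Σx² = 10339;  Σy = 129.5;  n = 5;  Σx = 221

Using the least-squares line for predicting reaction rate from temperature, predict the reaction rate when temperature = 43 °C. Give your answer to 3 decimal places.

25.476

Sxx = Σx² − (Σx)²/n = 10339 − 9768.2 = 570.8
Sxy = Σxy − (Σx)(Σy)/n = 5925.6 − 5723.9 = 201.7
b = Sxy/Sxx = 201.7/570.8 = 0.353364
a = ȳ − b·x̄ = 25.9 − 0.353364·44.2 = 10.281324
ŷ(43) = a + b·43 = 10.281324 + 0.353364·43 = 25.475964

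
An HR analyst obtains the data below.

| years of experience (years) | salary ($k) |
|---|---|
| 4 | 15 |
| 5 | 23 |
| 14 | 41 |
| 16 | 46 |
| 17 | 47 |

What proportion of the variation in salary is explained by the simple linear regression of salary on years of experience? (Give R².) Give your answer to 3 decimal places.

0.980

n = 5, Σx = 56, Σy = 172, Σxy = 2284, Σx² = 782, Σy² = 6760
Sxx = Σx² − (Σx)²/n = 782 − 627.2 = 154.8
Sxy = Σxy − (Σx)(Σy)/n = 2284 − 1926.4 = 357.6
Syy = Σy² − (Σy)²/n = 6760 − 5916.8 = 843.2
R² = Sxy²/(Sxx·Syy) = (357.6)²/(154.8·843.2) = 0.979701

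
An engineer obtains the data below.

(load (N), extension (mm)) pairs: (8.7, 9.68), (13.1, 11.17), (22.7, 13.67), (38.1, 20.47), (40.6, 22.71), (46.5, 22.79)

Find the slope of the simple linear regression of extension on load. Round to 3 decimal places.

0.376

n = 6, Σx = 169.7, Σy = 100.49, Σxy = 3302.52, Σx² = 6024.81
Sxx = Σx² − (Σx)²/n = 6024.81 − 4799.681667 = 1225.128333
Sxy = Σxy − (Σx)(Σy)/n = 3302.52 − 2842.192167 = 460.327833
b = Sxy/Sxx = 460.327833/1225.128333 = 0.375738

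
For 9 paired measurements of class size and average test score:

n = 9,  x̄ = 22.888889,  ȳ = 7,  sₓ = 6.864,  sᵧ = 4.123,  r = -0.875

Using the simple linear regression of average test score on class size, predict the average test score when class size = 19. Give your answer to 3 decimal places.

9.044

b = r · sᵧ/sₓ = -0.875 · 4.123/6.864 = -0.525586
a = ȳ − b·x̄ = 7 − (-0.525586)·22.888889 = 19.030089
ŷ(19) = a + b·19 = 19.030089 + (-0.525586)·19 = 9.043947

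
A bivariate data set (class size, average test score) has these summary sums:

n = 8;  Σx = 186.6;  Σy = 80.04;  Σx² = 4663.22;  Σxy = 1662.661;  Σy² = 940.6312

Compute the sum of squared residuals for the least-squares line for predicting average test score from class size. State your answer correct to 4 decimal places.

5.5633

Sxx = Σx² − (Σx)²/n = 4663.22 − 4352.445 = 310.775
Sxy = Σxy − (Σx)(Σy)/n = 1662.661 − 1866.933 = -204.272
Syy = Σy² − (Σy)²/n = 940.6312 − 800.8002 = 139.831
b = Sxy/Sxx = -204.272/310.775 = -0.657299
SSE = Syy − b·Sxy = 139.831 − (-0.657299)·(-204.272) = 5.563282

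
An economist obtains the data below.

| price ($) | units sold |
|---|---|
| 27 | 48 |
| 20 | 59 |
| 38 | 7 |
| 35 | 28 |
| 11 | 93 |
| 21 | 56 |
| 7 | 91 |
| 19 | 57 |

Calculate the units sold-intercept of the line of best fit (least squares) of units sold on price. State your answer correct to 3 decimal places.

n = 8, Σx = 178, Σy = 439, Σxy = 7641, Σx² = 4770
Sxx = Σx² − (Σx)²/n = 4770 − 3960.5 = 809.5
Sxy = Σxy − (Σx)(Σy)/n = 7641 − 9767.75 = -2126.75
b = Sxy/Sxx = -2126.75/809.5 = -2.627239
a = ȳ − b·x̄ = 54.875 − (-2.627239)·22.25 = 113.331069

113.331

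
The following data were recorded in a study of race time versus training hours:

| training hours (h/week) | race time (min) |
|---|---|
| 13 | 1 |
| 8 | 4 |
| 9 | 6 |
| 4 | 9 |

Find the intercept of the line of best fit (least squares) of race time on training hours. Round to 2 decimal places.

12.26

n = 4, Σx = 34, Σy = 20, Σxy = 135, Σx² = 330
Sxx = Σx² − (Σx)²/n = 330 − 289 = 41
Sxy = Σxy − (Σx)(Σy)/n = 135 − 170 = -35
b = Sxy/Sxx = -35/41 = -0.853659
a = ȳ − b·x̄ = 5 − (-0.853659)·8.5 = 12.256098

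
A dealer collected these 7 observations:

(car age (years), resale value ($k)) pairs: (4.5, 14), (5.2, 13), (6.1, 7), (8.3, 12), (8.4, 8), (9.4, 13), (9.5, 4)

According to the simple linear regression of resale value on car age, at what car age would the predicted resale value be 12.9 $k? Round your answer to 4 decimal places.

4.0493

n = 7, Σx = 51.4, Σy = 71, Σxy = 500.3, Σx² = 402.56
Sxx = Σx² − (Σx)²/n = 402.56 − 377.422857 = 25.137143
Sxy = Σxy − (Σx)(Σy)/n = 500.3 − 521.342857 = -21.042857
b = Sxy/Sxx = -21.042857/25.137143 = -0.837122
a = ȳ − b·x̄ = 10.142857 − (-0.837122)·7.342857 = 16.289725
Set a + b·x = 12.9: x = (12.9 − 16.289725) / (-0.837122) = 4.049260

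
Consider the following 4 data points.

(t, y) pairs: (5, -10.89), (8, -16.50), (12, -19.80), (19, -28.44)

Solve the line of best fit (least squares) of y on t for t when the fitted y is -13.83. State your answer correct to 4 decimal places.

6.7841

n = 4, Σx = 44, Σy = -75.63, Σxy = -964.41, Σx² = 594
Sxx = Σx² − (Σx)²/n = 594 − 484 = 110
Sxy = Σxy − (Σx)(Σy)/n = -964.41 − (-831.93) = -132.48
b = Sxy/Sxx = -132.48/110 = -1.204364
a = ȳ − b·x̄ = -18.9075 − (-1.204364)·11 = -5.6595
Set a + b·x = -13.83: x = (-13.83 − (-5.6595)) / (-1.204364) = 6.784081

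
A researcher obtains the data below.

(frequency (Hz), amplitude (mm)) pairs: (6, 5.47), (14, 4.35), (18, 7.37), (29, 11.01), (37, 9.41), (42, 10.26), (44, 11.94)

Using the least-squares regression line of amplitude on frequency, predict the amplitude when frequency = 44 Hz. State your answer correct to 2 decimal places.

n = 7, Σx = 190, Σy = 59.81, Σxy = 1850.12, Σx² = 6466
Sxx = Σx² − (Σx)²/n = 6466 − 5157.142857 = 1308.857143
Sxy = Σxy − (Σx)(Σy)/n = 1850.12 − 1623.414286 = 226.705714
b = Sxy/Sxx = 226.705714/1308.857143 = 0.173209
a = ȳ − b·x̄ = 8.544286 − 0.173209·27.142857 = 3.842901
ŷ(44) = a + b·44 = 3.842901 + 0.173209·44 = 11.464093

11.46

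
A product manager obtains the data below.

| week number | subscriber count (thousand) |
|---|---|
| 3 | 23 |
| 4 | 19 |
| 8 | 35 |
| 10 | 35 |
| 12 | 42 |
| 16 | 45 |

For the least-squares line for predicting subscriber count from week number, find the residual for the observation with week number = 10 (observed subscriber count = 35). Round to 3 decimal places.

n = 6, Σx = 53, Σy = 199, Σxy = 1999, Σx² = 589
Sxx = Σx² − (Σx)²/n = 589 − 468.166667 = 120.833333
Sxy = Σxy − (Σx)(Σy)/n = 1999 − 1757.833333 = 241.166667
b = Sxy/Sxx = 241.166667/120.833333 = 1.995862
a = ȳ − b·x̄ = 33.166667 − 1.995862·8.833333 = 15.536552
ŷ(10) = 15.536552 + 1.995862·10 = 35.495172
residual = y − ŷ = 35 − 35.495172 = -0.495172

-0.495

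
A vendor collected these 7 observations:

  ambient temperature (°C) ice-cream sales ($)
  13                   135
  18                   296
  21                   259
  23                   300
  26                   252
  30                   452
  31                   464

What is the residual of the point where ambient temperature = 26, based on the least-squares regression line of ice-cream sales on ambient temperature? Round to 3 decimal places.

-101.567

n = 7, Σx = 162, Σy = 2158, Σxy = 53918, Σx² = 4000
Sxx = Σx² − (Σx)²/n = 4000 − 3749.142857 = 250.857143
Sxy = Σxy − (Σx)(Σy)/n = 53918 − 49942.285714 = 3975.714286
b = Sxy/Sxx = 3975.714286/250.857143 = 15.848519
a = ȳ − b·x̄ = 308.285714 − 15.848519·23.142857 = -58.494305
ŷ(26) = -58.494305 + 15.848519·26 = 353.567198
residual = y − ŷ = 252 − 353.567198 = -101.567198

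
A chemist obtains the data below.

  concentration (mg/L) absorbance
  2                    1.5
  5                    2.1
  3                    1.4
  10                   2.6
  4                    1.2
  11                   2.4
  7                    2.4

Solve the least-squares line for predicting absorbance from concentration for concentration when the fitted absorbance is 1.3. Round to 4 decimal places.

n = 7, Σx = 42, Σy = 13.6, Σxy = 91.7, Σx² = 324
Sxx = Σx² − (Σx)²/n = 324 − 252 = 72
Sxy = Σxy − (Σx)(Σy)/n = 91.7 − 81.6 = 10.1
b = Sxy/Sxx = 10.1/72 = 0.140278
a = ȳ − b·x̄ = 1.942857 − 0.140278·6 = 1.101190
Set a + b·x = 1.3: x = (1.3 − 1.101190) / 0.140278 = 1.417256

1.4173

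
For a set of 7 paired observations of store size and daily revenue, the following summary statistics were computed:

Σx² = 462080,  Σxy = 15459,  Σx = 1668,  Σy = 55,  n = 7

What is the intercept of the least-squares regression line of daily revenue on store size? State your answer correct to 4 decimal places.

Sxx = Σx² − (Σx)²/n = 462080 − 397460.571429 = 64619.428571
Sxy = Σxy − (Σx)(Σy)/n = 15459 − 13105.714286 = 2353.285714
b = Sxy/Sxx = 2353.285714/64619.428571 = 0.036418
a = ȳ − b·x̄ = 7.857143 − 0.036418·238.285714 = -0.820655

-0.8207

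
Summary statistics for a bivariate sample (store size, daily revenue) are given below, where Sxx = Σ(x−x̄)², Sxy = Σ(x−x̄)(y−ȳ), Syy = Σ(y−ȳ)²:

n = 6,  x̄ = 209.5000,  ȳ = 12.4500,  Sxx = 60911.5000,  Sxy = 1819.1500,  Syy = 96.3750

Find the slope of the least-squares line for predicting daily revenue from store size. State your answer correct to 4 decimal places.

b = Sxy/Sxx = 1819.15/60911.5 = 0.029865

0.0299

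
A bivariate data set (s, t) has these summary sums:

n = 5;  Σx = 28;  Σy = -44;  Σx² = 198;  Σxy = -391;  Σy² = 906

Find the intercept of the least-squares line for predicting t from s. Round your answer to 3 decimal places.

Sxx = Σx² − (Σx)²/n = 198 − 156.8 = 41.2
Sxy = Σxy − (Σx)(Σy)/n = -391 − (-246.4) = -144.6
b = Sxy/Sxx = -144.6/41.2 = -3.509709
a = ȳ − b·x̄ = -8.8 − (-3.509709)·5.6 = 10.854369

10.854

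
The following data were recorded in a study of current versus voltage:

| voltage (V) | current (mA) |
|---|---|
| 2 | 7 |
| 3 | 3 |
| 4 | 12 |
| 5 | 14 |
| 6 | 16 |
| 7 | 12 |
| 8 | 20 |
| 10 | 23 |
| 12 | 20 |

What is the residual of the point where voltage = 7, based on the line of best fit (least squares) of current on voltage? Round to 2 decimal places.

n = 9, Σx = 57, Σy = 127, Σxy = 951, Σx² = 447
Sxx = Σx² − (Σx)²/n = 447 − 361 = 86
Sxy = Σxy − (Σx)(Σy)/n = 951 − 804.333333 = 146.666667
b = Sxy/Sxx = 146.666667/86 = 1.705426
a = ȳ − b·x̄ = 14.111111 − 1.705426·6.333333 = 3.310078
ŷ(7) = 3.310078 + 1.705426·7 = 15.248062
residual = y − ŷ = 12 − 15.248062 = -3.248062

-3.25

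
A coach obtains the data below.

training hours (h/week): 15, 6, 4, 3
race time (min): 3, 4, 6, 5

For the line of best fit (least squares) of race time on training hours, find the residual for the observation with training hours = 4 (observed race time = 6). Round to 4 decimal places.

n = 4, Σx = 28, Σy = 18, Σxy = 108, Σx² = 286
Sxx = Σx² − (Σx)²/n = 286 − 196 = 90
Sxy = Σxy − (Σx)(Σy)/n = 108 − 126 = -18
b = Sxy/Sxx = -18/90 = -0.2
a = ȳ − b·x̄ = 4.5 − (-0.2)·7 = 5.9
ŷ(4) = 5.9 + (-0.2)·4 = 5.1
residual = y − ŷ = 6 − 5.1 = 0.9

0.9000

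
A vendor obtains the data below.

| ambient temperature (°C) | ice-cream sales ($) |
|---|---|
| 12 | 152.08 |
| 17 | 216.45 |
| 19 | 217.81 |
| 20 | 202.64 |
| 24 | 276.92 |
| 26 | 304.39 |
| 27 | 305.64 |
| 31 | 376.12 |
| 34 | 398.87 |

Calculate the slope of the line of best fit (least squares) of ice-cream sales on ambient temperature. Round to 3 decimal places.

11.585

n = 9, Σx = 210, Σy = 2450.92, Σxy = 61729.6, Σx² = 5292
Sxx = Σx² − (Σx)²/n = 5292 − 4900 = 392
Sxy = Σxy − (Σx)(Σy)/n = 61729.6 − 57188.133333 = 4541.466667
b = Sxy/Sxx = 4541.466667/392 = 11.585374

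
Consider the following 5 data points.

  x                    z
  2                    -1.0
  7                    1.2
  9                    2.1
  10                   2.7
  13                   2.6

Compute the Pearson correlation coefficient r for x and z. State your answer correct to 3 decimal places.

n = 5, Σx = 41, Σy = 7.6, Σxy = 86.1, Σx² = 403, Σy² = 20.9
Sxx = Σx² − (Σx)²/n = 403 − 336.2 = 66.8
Sxy = Σxy − (Σx)(Σy)/n = 86.1 − 62.32 = 23.78
Syy = Σy² − (Σy)²/n = 20.9 − 11.552 = 9.348
r = Sxy/√(Sxx·Syy) = 23.78/√(624.4464) = 23.78/24.988926 = 0.951622

0.952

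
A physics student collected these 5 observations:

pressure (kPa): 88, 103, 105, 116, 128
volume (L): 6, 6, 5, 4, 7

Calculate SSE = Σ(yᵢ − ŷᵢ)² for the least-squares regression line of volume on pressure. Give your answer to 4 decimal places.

n = 5, Σx = 540, Σy = 28, Σxy = 3031, Σx² = 59218, Σy² = 162
Sxx = Σx² − (Σx)²/n = 59218 − 58320 = 898
Sxy = Σxy − (Σx)(Σy)/n = 3031 − 3024 = 7
Syy = Σy² − (Σy)²/n = 162 − 156.8 = 5.2
b = Sxy/Sxx = 7/898 = 0.007795
SSE = Syy − b·Sxy = 5.2 − 0.007795·7 = 5.145434

5.1454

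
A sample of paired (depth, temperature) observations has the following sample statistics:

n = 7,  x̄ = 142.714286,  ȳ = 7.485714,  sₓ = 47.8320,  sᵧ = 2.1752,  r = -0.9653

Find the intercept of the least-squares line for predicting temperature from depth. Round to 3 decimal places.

b = r · sᵧ/sₓ = -0.9653 · 2.1752/47.832 = -0.043898
a = ȳ − b·x̄ = 7.485714 − (-0.043898)·142.714286 = 13.750560

13.751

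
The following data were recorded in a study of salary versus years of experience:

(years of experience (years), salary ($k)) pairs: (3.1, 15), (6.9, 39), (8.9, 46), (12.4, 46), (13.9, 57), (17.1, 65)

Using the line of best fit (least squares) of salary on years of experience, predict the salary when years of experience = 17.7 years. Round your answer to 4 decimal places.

n = 6, Σx = 62.3, Σy = 268, Σxy = 3199.2, Σx² = 775.81
Sxx = Σx² − (Σx)²/n = 775.81 − 646.881667 = 128.928333
Sxy = Σxy − (Σx)(Σy)/n = 3199.2 − 2782.733333 = 416.466667
b = Sxy/Sxx = 416.466667/128.928333 = 3.230218
a = ȳ − b·x̄ = 44.666667 − 3.230218·10.383333 = 11.126233
ŷ(17.7) = a + b·17.7 = 11.126233 + 3.230218·17.7 = 68.301098

68.3011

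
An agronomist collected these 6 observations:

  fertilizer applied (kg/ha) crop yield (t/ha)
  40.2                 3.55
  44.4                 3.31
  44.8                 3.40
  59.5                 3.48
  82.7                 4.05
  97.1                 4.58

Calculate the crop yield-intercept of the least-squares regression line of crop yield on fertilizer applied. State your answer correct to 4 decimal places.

n = 6, Σx = 368.7, Σy = 22.37, Σxy = 1428.707, Σx² = 25402.39
Sxx = Σx² − (Σx)²/n = 25402.39 − 22656.615 = 2745.775
Sxy = Σxy − (Σx)(Σy)/n = 1428.707 − 1374.6365 = 54.0705
b = Sxy/Sxx = 54.0705/2745.775 = 0.019692
a = ȳ − b·x̄ = 3.728333 − 0.019692·61.45 = 2.518244

2.5182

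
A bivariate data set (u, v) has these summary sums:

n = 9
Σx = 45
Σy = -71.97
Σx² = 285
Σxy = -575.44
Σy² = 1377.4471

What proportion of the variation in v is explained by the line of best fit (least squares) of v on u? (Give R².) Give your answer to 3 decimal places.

Sxx = Σx² − (Σx)²/n = 285 − 225 = 60
Sxy = Σxy − (Σx)(Σy)/n = -575.44 − (-359.85) = -215.59
Syy = Σy² − (Σy)²/n = 1377.4471 − 575.5201 = 801.927
R² = Sxy²/(Sxx·Syy) = (-215.59)²/(60·801.927) = 0.965987

0.966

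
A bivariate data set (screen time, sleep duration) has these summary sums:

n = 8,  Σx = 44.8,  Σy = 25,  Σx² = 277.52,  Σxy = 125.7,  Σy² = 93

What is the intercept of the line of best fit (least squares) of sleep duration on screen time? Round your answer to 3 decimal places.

Sxx = Σx² − (Σx)²/n = 277.52 − 250.88 = 26.64
Sxy = Σxy − (Σx)(Σy)/n = 125.7 − 140 = -14.3
b = Sxy/Sxx = -14.3/26.64 = -0.536787
a = ȳ − b·x̄ = 3.125 − (-0.536787)·5.6 = 6.131006

6.131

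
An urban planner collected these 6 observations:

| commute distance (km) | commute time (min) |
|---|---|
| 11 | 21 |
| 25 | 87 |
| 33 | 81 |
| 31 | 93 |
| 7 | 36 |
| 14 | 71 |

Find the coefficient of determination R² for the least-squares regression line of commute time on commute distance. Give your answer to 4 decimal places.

0.7131

n = 6, Σx = 121, Σy = 389, Σxy = 9208, Σx² = 3041, Σy² = 29557
Sxx = Σx² − (Σx)²/n = 3041 − 2440.166667 = 600.833333
Sxy = Σxy − (Σx)(Σy)/n = 9208 − 7844.833333 = 1363.166667
Syy = Σy² − (Σy)²/n = 29557 − 25220.166667 = 4336.833333
R² = Sxy²/(Sxx·Syy) = (1363.166667)²/(600.833333·4336.833333) = 0.713134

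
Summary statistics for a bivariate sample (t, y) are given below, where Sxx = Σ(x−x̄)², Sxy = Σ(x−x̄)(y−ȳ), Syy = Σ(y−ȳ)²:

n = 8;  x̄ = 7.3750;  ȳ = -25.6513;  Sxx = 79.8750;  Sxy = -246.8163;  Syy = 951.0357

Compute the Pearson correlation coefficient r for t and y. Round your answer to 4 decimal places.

-0.8955

r = Sxy/√(Sxx·Syy) = -246.8163/√(75963.976537) = -246.8163/275.615632 = -0.895509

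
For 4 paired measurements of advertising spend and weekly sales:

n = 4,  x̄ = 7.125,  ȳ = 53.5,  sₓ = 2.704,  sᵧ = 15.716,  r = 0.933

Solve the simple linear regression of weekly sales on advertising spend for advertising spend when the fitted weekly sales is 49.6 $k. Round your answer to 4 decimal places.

b = r · sᵧ/sₓ = 0.933 · 15.716/2.704 = 5.422717
a = ȳ − b·x̄ = 53.5 − 5.422717·7.125 = 14.863138
Set a + b·x = 49.6: x = (49.6 − 14.863138) / 5.422717 = 6.405803

6.4058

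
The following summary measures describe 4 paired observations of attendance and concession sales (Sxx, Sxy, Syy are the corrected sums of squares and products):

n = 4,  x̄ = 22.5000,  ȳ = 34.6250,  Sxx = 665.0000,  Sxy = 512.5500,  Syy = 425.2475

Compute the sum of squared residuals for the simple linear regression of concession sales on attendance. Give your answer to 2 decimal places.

b = Sxy/Sxx = 512.55/665 = 0.770752
SSE = Syy − b·Sxy = 425.2475 − 0.770752·512.55 = 30.198624

30.20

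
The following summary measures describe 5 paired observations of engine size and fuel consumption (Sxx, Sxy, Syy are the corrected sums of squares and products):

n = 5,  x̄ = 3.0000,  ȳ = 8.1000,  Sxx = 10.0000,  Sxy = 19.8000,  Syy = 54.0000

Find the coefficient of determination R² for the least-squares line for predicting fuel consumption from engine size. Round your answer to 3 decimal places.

0.726

R² = Sxy²/(Sxx·Syy) = (19.8)²/(10·54) = 0.726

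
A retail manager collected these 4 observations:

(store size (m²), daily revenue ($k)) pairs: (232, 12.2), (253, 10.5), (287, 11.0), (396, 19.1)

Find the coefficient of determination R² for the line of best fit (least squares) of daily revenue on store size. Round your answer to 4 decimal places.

0.8154

n = 4, Σx = 1168, Σy = 52.8, Σxy = 16207.5, Σx² = 357018, Σy² = 744.9
Sxx = Σx² − (Σx)²/n = 357018 − 341056 = 15962
Sxy = Σxy − (Σx)(Σy)/n = 16207.5 − 15417.6 = 789.9
Syy = Σy² − (Σy)²/n = 744.9 − 696.96 = 47.94
R² = Sxy²/(Sxx·Syy) = (789.9)²/(15962·47.94) = 0.815378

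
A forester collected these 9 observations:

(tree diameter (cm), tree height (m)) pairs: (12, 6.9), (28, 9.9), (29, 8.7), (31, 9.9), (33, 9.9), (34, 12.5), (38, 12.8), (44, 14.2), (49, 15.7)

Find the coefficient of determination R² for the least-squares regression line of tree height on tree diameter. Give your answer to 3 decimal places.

0.890

n = 9, Σx = 298, Σy = 100.5, Σxy = 3551.4, Σx² = 10756, Σy² = 1185.55
Sxx = Σx² − (Σx)²/n = 10756 − 9867.111111 = 888.888889
Sxy = Σxy − (Σx)(Σy)/n = 3551.4 − 3327.666667 = 223.733333
Syy = Σy² − (Σy)²/n = 1185.55 − 1122.25 = 63.3
R² = Sxy²/(Sxx·Syy) = (223.733333)²/(888.888889·63.3) = 0.889632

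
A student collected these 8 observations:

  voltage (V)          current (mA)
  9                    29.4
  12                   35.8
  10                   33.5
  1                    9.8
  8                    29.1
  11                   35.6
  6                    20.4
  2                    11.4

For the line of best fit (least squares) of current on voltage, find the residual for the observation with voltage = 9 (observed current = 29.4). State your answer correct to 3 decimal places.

-0.386

n = 8, Σx = 59, Σy = 205, Σxy = 1808.6, Σx² = 551
Sxx = Σx² − (Σx)²/n = 551 − 435.125 = 115.875
Sxy = Σxy − (Σx)(Σy)/n = 1808.6 − 1511.875 = 296.725
b = Sxy/Sxx = 296.725/115.875 = 2.560734
a = ȳ − b·x̄ = 25.625 − 2.560734·7.375 = 6.739590
ŷ(9) = 6.739590 + 2.560734·9 = 29.786192
residual = y − ŷ = 29.4 − 29.786192 = -0.386192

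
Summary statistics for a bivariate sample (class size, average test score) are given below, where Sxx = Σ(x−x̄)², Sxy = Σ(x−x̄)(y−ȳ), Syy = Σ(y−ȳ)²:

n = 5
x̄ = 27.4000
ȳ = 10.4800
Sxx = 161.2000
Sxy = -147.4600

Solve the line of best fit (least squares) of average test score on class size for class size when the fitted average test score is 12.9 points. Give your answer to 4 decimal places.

b = Sxy/Sxx = -147.46/161.2 = -0.914764
a = ȳ − b·x̄ = 10.48 − (-0.914764)·27.4 = 35.544541
Set a + b·x = 12.9: x = (12.9 − 35.544541) / (-0.914764) = 24.754510

24.7545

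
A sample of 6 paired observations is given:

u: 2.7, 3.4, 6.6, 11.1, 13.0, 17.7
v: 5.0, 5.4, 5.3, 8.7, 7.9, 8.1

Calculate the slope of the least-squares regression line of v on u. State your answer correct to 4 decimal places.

n = 6, Σx = 54.5, Σy = 40.4, Σxy = 409.48, Σx² = 667.91
Sxx = Σx² − (Σx)²/n = 667.91 − 495.041667 = 172.868333
Sxy = Σxy − (Σx)(Σy)/n = 409.48 − 366.966667 = 42.513333
b = Sxy/Sxx = 42.513333/172.868333 = 0.245929

0.2459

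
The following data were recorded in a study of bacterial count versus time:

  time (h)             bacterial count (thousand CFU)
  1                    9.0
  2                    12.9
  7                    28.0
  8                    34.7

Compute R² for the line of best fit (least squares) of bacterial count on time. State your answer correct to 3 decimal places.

0.988

n = 4, Σx = 18, Σy = 84.6, Σxy = 508.4, Σx² = 118, Σy² = 2235.5
Sxx = Σx² − (Σx)²/n = 118 − 81 = 37
Sxy = Σxy − (Σx)(Σy)/n = 508.4 − 380.7 = 127.7
Syy = Σy² − (Σy)²/n = 2235.5 − 1789.29 = 446.21
R² = Sxy²/(Sxx·Syy) = (127.7)²/(37·446.21) = 0.987736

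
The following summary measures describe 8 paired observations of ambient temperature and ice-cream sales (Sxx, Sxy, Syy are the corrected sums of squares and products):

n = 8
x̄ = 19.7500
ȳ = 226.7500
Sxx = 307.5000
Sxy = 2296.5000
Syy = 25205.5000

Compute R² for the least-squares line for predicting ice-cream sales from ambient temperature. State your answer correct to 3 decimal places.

0.680

R² = Sxy²/(Sxx·Syy) = (2296.5)²/(307.5·25205.5) = 0.680444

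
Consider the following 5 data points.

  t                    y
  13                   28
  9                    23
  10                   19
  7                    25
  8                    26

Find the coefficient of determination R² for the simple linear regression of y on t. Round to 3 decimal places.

0.044

n = 5, Σx = 47, Σy = 121, Σxy = 1144, Σx² = 463, Σy² = 2975
Sxx = Σx² − (Σx)²/n = 463 − 441.8 = 21.2
Sxy = Σxy − (Σx)(Σy)/n = 1144 − 1137.4 = 6.6
Syy = Σy² − (Σy)²/n = 2975 − 2928.2 = 46.8
R² = Sxy²/(Sxx·Syy) = (6.6)²/(21.2·46.8) = 0.043904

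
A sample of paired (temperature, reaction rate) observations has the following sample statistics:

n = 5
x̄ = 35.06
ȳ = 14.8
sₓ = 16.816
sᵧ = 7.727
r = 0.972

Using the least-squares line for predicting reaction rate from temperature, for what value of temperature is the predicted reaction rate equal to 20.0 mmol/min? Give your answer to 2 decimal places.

46.70

b = r · sᵧ/sₓ = 0.972 · 7.727/16.816 = 0.446637
a = ȳ − b·x̄ = 14.8 − 0.446637·35.06 = -0.859085
Set a + b·x = 20.0: x = (20.0 − (-0.859085)) / 0.446637 = 46.702570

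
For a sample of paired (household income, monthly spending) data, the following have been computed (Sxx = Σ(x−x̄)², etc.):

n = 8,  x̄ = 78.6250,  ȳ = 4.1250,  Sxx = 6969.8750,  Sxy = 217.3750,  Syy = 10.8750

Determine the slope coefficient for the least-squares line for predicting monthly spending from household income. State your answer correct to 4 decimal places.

0.0312

b = Sxy/Sxx = 217.375/6969.875 = 0.031188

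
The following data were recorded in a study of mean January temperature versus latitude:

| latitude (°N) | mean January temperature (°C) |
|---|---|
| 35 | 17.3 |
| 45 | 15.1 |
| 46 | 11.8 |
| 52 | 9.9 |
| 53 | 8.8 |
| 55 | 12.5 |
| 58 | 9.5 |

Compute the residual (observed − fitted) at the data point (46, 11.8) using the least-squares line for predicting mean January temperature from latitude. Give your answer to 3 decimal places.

n = 7, Σx = 344, Σy = 84.9, Σxy = 4047.5, Σx² = 17268
Sxx = Σx² − (Σx)²/n = 17268 − 16905.142857 = 362.857143
Sxy = Σxy − (Σx)(Σy)/n = 4047.5 − 4172.228571 = -124.728571
b = Sxy/Sxx = -124.728571/362.857143 = -0.343740
a = ȳ − b·x̄ = 12.128571 − (-0.343740)·49.142857 = 29.020945
ŷ(46) = 29.020945 + (-0.343740)·46 = 13.208898
residual = y − ŷ = 11.8 − 13.208898 = -1.408898

-1.409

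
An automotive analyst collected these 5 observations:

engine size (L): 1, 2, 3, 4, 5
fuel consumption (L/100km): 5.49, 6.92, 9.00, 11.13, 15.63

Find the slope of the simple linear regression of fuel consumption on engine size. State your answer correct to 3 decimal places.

n = 5, Σx = 15, Σy = 48.17, Σxy = 169, Σx² = 55
Sxx = Σx² − (Σx)²/n = 55 − 45 = 10
Sxy = Σxy − (Σx)(Σy)/n = 169 − 144.51 = 24.49
b = Sxy/Sxx = 24.49/10 = 2.449

2.449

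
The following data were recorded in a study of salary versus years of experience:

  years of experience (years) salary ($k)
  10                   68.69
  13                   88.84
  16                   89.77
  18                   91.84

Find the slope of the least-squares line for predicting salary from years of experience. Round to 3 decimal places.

2.681

n = 4, Σx = 57, Σy = 339.14, Σxy = 4931.26, Σx² = 849
Sxx = Σx² − (Σx)²/n = 849 − 812.25 = 36.75
Sxy = Σxy − (Σx)(Σy)/n = 4931.26 − 4832.745 = 98.515
b = Sxy/Sxx = 98.515/36.75 = 2.680680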